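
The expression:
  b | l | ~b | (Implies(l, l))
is always true.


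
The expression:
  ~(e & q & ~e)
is always true.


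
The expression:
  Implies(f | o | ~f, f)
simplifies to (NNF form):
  f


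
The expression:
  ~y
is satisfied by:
  {y: False}


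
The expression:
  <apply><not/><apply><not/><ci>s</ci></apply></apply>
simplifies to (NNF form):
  <ci>s</ci>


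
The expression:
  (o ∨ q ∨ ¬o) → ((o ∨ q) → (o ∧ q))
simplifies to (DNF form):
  (o ∧ q) ∨ (¬o ∧ ¬q)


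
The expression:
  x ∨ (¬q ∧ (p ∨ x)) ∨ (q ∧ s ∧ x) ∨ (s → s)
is always true.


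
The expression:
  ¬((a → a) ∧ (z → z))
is never true.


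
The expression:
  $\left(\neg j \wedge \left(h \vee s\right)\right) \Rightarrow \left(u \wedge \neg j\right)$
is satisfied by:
  {j: True, u: True, s: False, h: False}
  {j: True, u: True, h: True, s: False}
  {j: True, u: True, s: True, h: False}
  {j: True, u: True, h: True, s: True}
  {j: True, s: False, h: False, u: False}
  {j: True, h: True, s: False, u: False}
  {j: True, s: True, h: False, u: False}
  {j: True, h: True, s: True, u: False}
  {u: True, s: False, h: False, j: False}
  {h: True, u: True, s: False, j: False}
  {u: True, s: True, h: False, j: False}
  {h: True, u: True, s: True, j: False}
  {u: False, s: False, h: False, j: False}


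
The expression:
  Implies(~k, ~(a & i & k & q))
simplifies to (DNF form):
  True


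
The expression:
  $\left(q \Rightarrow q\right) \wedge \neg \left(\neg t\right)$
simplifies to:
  $t$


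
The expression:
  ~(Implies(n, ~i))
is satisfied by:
  {i: True, n: True}


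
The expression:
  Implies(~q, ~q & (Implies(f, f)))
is always true.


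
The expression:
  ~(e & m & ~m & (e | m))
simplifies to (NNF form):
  True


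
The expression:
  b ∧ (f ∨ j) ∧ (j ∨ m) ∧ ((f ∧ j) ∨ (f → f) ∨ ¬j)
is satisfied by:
  {j: True, f: True, b: True, m: True}
  {j: True, f: True, b: True, m: False}
  {j: True, b: True, m: True, f: False}
  {j: True, b: True, m: False, f: False}
  {f: True, b: True, m: True, j: False}


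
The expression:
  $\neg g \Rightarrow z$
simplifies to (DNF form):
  $g \vee z$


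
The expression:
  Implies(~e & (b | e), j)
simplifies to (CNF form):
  e | j | ~b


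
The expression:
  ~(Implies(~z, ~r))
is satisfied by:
  {r: True, z: False}


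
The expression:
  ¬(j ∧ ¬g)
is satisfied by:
  {g: True, j: False}
  {j: False, g: False}
  {j: True, g: True}


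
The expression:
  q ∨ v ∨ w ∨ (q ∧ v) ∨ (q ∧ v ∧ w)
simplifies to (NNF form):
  q ∨ v ∨ w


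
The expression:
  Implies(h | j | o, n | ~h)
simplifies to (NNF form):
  n | ~h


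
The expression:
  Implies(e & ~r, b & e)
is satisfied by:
  {r: True, b: True, e: False}
  {r: True, e: False, b: False}
  {b: True, e: False, r: False}
  {b: False, e: False, r: False}
  {r: True, b: True, e: True}
  {r: True, e: True, b: False}
  {b: True, e: True, r: False}


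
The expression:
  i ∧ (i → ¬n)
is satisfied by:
  {i: True, n: False}


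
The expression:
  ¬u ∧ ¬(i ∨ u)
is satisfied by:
  {u: False, i: False}


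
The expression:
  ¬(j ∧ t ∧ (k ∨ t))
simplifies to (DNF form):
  ¬j ∨ ¬t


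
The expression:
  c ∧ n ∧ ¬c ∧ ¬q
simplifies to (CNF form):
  False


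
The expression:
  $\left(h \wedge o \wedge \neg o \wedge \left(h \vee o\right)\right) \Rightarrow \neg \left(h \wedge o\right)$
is always true.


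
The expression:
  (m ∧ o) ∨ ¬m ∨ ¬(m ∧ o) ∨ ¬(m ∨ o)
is always true.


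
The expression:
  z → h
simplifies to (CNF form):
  h ∨ ¬z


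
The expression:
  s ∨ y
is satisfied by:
  {y: True, s: True}
  {y: True, s: False}
  {s: True, y: False}


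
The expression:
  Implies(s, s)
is always true.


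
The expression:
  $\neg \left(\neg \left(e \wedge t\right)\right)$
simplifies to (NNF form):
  $e \wedge t$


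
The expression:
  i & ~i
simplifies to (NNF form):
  False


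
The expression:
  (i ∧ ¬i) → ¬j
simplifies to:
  True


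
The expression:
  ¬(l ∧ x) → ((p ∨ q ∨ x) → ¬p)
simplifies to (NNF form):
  (l ∧ x) ∨ ¬p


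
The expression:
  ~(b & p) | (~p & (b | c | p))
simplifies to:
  ~b | ~p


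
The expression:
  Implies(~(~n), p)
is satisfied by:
  {p: True, n: False}
  {n: False, p: False}
  {n: True, p: True}


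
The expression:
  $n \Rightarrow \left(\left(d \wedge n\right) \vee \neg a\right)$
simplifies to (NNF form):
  $d \vee \neg a \vee \neg n$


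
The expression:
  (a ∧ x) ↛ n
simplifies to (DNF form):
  a ∧ x ∧ ¬n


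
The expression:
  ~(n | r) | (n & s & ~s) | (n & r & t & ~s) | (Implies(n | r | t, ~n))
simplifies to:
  ~n | (r & t & ~s)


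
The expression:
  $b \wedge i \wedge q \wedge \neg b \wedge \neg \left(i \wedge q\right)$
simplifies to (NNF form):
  $\text{False}$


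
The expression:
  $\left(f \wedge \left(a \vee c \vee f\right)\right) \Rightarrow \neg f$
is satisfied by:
  {f: False}


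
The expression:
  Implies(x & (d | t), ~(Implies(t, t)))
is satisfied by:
  {d: False, x: False, t: False}
  {t: True, d: False, x: False}
  {d: True, t: False, x: False}
  {t: True, d: True, x: False}
  {x: True, t: False, d: False}


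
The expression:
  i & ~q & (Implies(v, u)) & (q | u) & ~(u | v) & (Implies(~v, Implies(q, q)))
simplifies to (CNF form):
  False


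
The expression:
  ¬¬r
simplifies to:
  r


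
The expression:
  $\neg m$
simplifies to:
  $\neg m$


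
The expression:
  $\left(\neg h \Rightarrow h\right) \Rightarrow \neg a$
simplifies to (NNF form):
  $\neg a \vee \neg h$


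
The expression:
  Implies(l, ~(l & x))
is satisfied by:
  {l: False, x: False}
  {x: True, l: False}
  {l: True, x: False}


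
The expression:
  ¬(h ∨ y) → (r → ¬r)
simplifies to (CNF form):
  h ∨ y ∨ ¬r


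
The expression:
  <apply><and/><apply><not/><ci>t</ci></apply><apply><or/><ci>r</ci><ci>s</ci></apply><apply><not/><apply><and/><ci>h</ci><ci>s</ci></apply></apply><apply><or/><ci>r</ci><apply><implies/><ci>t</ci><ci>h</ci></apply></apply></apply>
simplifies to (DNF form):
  <apply><or/><apply><and/><ci>r</ci><apply><not/><ci>h</ci></apply><apply><not/><ci>t</ci></apply></apply><apply><and/><ci>r</ci><apply><not/><ci>s</ci></apply><apply><not/><ci>t</ci></apply></apply><apply><and/><ci>s</ci><apply><not/><ci>h</ci></apply><apply><not/><ci>t</ci></apply></apply><apply><and/><ci>s</ci><apply><not/><ci>s</ci></apply><apply><not/><ci>t</ci></apply></apply></apply>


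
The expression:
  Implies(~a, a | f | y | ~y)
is always true.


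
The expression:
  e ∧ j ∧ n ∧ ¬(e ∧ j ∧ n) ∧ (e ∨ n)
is never true.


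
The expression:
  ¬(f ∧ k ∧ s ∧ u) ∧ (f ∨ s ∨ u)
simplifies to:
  (f ∧ ¬s) ∨ (s ∧ ¬u) ∨ (u ∧ ¬f) ∨ (u ∧ ¬k)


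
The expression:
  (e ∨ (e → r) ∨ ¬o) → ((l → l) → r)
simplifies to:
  r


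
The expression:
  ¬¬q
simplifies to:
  q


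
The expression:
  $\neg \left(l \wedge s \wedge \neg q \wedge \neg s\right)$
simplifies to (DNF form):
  $\text{True}$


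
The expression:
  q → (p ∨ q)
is always true.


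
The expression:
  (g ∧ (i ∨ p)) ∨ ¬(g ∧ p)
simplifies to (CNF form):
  True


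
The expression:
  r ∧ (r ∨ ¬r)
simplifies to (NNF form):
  r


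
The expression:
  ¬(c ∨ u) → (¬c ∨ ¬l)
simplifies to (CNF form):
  True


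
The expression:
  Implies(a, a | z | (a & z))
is always true.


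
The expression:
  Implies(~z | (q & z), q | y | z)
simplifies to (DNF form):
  q | y | z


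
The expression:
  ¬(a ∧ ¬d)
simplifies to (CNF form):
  d ∨ ¬a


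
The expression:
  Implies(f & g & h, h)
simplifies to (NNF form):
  True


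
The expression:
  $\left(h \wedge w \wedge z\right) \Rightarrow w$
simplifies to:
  $\text{True}$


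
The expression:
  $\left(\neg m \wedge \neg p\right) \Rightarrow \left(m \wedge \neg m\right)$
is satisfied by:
  {m: True, p: True}
  {m: True, p: False}
  {p: True, m: False}


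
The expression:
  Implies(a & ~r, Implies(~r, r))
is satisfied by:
  {r: True, a: False}
  {a: False, r: False}
  {a: True, r: True}


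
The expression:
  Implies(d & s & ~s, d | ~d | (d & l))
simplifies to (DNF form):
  True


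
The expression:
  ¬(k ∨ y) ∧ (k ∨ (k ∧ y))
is never true.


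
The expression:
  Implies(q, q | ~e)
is always true.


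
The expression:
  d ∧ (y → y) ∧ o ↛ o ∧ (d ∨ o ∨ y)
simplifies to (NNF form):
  False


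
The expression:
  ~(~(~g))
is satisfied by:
  {g: False}


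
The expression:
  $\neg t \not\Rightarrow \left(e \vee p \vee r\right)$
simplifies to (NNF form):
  $\neg e \wedge \neg p \wedge \neg r \wedge \neg t$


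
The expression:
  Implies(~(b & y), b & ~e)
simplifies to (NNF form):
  b & (y | ~e)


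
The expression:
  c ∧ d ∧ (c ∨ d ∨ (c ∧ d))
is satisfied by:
  {c: True, d: True}


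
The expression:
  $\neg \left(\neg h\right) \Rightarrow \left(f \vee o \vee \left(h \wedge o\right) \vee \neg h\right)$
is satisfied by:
  {o: True, f: True, h: False}
  {o: True, h: False, f: False}
  {f: True, h: False, o: False}
  {f: False, h: False, o: False}
  {o: True, f: True, h: True}
  {o: True, h: True, f: False}
  {f: True, h: True, o: False}


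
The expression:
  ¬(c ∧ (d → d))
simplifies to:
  ¬c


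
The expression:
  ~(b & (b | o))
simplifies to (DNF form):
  ~b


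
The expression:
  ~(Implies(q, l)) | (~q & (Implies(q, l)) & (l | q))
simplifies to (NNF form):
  (l & ~q) | (q & ~l)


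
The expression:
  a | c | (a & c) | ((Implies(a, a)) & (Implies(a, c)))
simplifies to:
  True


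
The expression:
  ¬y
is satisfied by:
  {y: False}


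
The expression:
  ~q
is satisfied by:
  {q: False}


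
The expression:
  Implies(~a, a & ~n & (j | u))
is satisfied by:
  {a: True}


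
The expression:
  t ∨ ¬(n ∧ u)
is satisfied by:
  {t: True, u: False, n: False}
  {u: False, n: False, t: False}
  {n: True, t: True, u: False}
  {n: True, u: False, t: False}
  {t: True, u: True, n: False}
  {u: True, t: False, n: False}
  {n: True, u: True, t: True}


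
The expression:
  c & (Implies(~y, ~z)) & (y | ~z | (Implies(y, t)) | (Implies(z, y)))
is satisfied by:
  {c: True, y: True, z: False}
  {c: True, z: False, y: False}
  {c: True, y: True, z: True}


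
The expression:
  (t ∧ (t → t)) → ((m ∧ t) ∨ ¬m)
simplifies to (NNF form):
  True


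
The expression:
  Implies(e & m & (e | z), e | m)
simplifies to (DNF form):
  True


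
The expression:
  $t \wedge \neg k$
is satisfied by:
  {t: True, k: False}


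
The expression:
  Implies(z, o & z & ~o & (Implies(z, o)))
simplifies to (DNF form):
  ~z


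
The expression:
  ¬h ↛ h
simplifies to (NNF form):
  True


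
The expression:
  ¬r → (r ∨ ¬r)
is always true.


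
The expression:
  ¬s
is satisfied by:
  {s: False}


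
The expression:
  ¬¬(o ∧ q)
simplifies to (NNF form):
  o ∧ q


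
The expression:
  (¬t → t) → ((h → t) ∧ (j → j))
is always true.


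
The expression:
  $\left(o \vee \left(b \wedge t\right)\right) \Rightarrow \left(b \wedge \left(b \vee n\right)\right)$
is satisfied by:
  {b: True, o: False}
  {o: False, b: False}
  {o: True, b: True}


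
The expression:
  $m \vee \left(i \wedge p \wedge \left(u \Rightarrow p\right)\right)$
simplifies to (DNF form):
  $m \vee \left(i \wedge p\right)$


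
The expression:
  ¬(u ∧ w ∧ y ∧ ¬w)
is always true.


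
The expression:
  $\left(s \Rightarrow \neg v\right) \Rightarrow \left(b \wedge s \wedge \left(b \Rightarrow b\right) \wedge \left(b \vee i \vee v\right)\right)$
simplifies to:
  $s \wedge \left(b \vee v\right)$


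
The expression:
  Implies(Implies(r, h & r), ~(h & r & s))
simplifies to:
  ~h | ~r | ~s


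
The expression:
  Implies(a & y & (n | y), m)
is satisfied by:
  {m: True, a: False, y: False}
  {m: False, a: False, y: False}
  {y: True, m: True, a: False}
  {y: True, m: False, a: False}
  {a: True, m: True, y: False}
  {a: True, m: False, y: False}
  {a: True, y: True, m: True}


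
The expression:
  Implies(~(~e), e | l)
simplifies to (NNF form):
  True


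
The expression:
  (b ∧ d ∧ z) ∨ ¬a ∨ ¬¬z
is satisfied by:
  {z: True, a: False}
  {a: False, z: False}
  {a: True, z: True}


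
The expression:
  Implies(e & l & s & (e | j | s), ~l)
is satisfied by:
  {l: False, e: False, s: False}
  {s: True, l: False, e: False}
  {e: True, l: False, s: False}
  {s: True, e: True, l: False}
  {l: True, s: False, e: False}
  {s: True, l: True, e: False}
  {e: True, l: True, s: False}


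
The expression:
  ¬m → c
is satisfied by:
  {c: True, m: True}
  {c: True, m: False}
  {m: True, c: False}


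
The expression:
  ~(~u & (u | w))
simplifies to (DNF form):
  u | ~w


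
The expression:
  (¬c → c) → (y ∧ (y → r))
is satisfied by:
  {r: True, y: True, c: False}
  {r: True, y: False, c: False}
  {y: True, r: False, c: False}
  {r: False, y: False, c: False}
  {r: True, c: True, y: True}


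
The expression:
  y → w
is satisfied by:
  {w: True, y: False}
  {y: False, w: False}
  {y: True, w: True}


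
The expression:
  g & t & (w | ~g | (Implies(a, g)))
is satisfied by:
  {t: True, g: True}


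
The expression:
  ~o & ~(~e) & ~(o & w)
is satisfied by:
  {e: True, o: False}


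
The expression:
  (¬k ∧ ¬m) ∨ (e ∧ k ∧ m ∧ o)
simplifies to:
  (e ∨ ¬m) ∧ (k ∨ ¬m) ∧ (m ∨ ¬k) ∧ (o ∨ ¬m)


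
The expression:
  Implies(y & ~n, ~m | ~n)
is always true.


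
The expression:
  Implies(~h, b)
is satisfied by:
  {b: True, h: True}
  {b: True, h: False}
  {h: True, b: False}


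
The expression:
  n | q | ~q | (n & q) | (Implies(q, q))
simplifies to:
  True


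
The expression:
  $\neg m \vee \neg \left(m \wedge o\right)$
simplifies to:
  $\neg m \vee \neg o$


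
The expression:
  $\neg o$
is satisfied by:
  {o: False}


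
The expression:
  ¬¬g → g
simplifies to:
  True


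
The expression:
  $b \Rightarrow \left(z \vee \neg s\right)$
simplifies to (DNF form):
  $z \vee \neg b \vee \neg s$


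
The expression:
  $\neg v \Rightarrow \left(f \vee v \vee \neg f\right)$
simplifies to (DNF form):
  $\text{True}$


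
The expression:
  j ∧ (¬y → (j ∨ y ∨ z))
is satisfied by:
  {j: True}


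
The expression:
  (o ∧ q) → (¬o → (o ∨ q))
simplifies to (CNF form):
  True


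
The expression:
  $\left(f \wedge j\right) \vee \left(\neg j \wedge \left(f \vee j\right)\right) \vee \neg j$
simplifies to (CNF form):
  $f \vee \neg j$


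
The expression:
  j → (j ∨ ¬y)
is always true.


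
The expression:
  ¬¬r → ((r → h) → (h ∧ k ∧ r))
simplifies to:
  k ∨ ¬h ∨ ¬r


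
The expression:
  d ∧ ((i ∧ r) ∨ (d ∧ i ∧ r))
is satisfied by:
  {r: True, i: True, d: True}


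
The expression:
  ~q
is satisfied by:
  {q: False}


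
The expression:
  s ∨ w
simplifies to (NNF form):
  s ∨ w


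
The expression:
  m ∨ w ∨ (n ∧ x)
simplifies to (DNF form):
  m ∨ w ∨ (n ∧ x)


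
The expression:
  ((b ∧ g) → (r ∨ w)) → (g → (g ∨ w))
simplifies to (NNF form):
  True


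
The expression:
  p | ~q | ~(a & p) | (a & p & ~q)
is always true.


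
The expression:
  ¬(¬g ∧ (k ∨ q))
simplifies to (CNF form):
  (g ∨ ¬k) ∧ (g ∨ ¬q)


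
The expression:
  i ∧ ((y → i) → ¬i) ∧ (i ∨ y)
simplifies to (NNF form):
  False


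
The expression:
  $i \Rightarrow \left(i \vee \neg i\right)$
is always true.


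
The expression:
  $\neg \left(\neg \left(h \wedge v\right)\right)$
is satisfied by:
  {h: True, v: True}


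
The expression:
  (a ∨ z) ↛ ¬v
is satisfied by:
  {a: True, z: True, v: True}
  {a: True, v: True, z: False}
  {z: True, v: True, a: False}


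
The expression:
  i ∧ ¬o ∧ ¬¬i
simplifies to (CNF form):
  i ∧ ¬o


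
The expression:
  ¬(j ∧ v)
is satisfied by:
  {v: False, j: False}
  {j: True, v: False}
  {v: True, j: False}


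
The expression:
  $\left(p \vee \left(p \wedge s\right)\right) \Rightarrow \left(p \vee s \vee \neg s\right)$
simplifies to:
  $\text{True}$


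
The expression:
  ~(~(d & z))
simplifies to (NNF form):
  d & z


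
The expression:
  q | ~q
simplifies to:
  True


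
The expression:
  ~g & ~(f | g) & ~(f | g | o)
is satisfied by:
  {g: False, o: False, f: False}


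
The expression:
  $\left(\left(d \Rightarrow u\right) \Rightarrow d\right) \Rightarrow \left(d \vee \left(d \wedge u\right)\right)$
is always true.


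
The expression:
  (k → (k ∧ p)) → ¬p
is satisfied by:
  {p: False}


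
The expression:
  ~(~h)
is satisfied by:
  {h: True}


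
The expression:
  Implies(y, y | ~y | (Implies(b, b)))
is always true.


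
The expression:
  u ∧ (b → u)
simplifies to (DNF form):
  u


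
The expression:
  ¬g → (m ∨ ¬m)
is always true.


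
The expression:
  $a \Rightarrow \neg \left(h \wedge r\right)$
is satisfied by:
  {h: False, a: False, r: False}
  {r: True, h: False, a: False}
  {a: True, h: False, r: False}
  {r: True, a: True, h: False}
  {h: True, r: False, a: False}
  {r: True, h: True, a: False}
  {a: True, h: True, r: False}


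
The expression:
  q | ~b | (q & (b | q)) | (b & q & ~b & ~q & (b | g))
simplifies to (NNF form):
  q | ~b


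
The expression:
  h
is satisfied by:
  {h: True}


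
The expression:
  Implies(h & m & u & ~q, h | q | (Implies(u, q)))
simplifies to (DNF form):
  True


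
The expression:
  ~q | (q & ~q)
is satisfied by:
  {q: False}


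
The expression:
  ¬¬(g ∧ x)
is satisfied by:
  {x: True, g: True}


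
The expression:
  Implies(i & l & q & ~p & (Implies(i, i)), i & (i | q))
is always true.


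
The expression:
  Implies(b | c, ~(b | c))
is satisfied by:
  {b: False, c: False}


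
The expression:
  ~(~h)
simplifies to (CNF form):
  h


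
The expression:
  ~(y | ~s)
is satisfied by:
  {s: True, y: False}


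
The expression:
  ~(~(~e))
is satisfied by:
  {e: False}


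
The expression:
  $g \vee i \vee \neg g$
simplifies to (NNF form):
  $\text{True}$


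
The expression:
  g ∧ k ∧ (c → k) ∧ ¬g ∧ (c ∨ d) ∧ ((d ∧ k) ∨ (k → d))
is never true.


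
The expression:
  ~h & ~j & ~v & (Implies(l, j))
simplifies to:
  ~h & ~j & ~l & ~v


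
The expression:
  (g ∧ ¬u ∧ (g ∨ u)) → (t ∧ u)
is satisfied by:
  {u: True, g: False}
  {g: False, u: False}
  {g: True, u: True}


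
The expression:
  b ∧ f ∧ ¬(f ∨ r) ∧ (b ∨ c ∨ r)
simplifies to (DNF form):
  False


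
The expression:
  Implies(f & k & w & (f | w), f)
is always true.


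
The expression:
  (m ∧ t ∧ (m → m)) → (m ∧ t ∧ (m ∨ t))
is always true.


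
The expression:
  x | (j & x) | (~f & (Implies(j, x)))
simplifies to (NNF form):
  x | (~f & ~j)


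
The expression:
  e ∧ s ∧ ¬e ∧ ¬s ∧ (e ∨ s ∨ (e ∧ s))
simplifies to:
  False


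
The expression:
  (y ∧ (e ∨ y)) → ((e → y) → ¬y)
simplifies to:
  ¬y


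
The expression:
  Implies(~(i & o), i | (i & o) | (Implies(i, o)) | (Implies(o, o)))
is always true.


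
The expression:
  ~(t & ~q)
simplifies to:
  q | ~t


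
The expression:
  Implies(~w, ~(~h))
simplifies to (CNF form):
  h | w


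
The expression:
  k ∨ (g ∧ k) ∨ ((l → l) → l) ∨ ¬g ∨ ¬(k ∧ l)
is always true.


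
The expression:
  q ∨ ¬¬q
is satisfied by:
  {q: True}


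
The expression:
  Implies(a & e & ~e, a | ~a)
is always true.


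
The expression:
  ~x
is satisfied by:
  {x: False}


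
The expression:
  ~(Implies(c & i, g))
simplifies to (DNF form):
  c & i & ~g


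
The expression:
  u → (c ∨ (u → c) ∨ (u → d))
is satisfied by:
  {d: True, c: True, u: False}
  {d: True, u: False, c: False}
  {c: True, u: False, d: False}
  {c: False, u: False, d: False}
  {d: True, c: True, u: True}
  {d: True, u: True, c: False}
  {c: True, u: True, d: False}


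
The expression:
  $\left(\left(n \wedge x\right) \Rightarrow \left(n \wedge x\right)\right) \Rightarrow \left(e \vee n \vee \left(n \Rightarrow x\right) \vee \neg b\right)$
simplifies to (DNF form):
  $\text{True}$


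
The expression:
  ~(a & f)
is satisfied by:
  {a: False, f: False}
  {f: True, a: False}
  {a: True, f: False}


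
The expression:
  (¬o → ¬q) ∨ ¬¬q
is always true.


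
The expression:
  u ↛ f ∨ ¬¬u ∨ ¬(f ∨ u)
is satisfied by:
  {u: True, f: False}
  {f: False, u: False}
  {f: True, u: True}


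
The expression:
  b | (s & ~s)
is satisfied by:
  {b: True}


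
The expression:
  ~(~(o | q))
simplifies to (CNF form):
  o | q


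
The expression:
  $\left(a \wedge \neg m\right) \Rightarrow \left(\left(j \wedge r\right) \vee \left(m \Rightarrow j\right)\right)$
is always true.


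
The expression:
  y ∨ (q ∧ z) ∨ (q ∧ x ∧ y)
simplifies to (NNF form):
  y ∨ (q ∧ z)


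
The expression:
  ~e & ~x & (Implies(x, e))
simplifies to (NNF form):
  ~e & ~x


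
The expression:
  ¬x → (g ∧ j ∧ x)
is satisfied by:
  {x: True}


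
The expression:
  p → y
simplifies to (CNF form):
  y ∨ ¬p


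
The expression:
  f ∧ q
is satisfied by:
  {f: True, q: True}


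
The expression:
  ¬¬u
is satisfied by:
  {u: True}


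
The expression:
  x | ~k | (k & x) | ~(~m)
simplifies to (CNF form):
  m | x | ~k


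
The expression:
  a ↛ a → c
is always true.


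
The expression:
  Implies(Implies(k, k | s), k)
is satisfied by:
  {k: True}


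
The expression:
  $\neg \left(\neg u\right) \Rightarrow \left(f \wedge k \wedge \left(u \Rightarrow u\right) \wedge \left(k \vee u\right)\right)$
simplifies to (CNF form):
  $\left(f \vee \neg u\right) \wedge \left(k \vee \neg u\right)$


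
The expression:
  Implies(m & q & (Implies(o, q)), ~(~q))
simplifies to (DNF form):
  True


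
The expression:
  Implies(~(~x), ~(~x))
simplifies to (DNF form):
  True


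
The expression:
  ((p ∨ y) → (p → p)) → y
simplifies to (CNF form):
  y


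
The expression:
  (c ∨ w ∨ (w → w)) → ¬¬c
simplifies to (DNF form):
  c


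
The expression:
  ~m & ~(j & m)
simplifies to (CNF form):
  ~m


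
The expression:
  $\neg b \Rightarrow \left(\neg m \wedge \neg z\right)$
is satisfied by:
  {b: True, z: False, m: False}
  {b: True, m: True, z: False}
  {b: True, z: True, m: False}
  {b: True, m: True, z: True}
  {m: False, z: False, b: False}


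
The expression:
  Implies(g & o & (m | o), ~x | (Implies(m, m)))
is always true.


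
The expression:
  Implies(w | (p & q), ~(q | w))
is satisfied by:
  {w: False, p: False, q: False}
  {q: True, w: False, p: False}
  {p: True, w: False, q: False}


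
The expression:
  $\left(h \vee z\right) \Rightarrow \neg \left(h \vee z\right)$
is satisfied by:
  {h: False, z: False}


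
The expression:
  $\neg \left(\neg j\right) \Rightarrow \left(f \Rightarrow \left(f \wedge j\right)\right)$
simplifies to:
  $\text{True}$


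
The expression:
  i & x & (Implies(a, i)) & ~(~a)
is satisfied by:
  {a: True, i: True, x: True}


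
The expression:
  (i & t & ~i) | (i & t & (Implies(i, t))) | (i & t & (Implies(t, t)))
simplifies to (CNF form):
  i & t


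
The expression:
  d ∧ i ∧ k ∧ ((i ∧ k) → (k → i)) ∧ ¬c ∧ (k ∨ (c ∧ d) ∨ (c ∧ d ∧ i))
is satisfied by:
  {i: True, d: True, k: True, c: False}


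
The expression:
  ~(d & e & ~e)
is always true.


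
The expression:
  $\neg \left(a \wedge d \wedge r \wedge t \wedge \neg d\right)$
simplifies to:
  $\text{True}$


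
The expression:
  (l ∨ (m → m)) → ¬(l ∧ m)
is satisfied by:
  {l: False, m: False}
  {m: True, l: False}
  {l: True, m: False}


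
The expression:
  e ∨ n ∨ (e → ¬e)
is always true.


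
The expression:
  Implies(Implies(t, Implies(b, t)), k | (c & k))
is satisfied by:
  {k: True}


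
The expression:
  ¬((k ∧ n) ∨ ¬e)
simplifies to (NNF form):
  e ∧ (¬k ∨ ¬n)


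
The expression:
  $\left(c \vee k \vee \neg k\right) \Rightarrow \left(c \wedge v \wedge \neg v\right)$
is never true.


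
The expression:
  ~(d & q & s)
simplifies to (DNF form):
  ~d | ~q | ~s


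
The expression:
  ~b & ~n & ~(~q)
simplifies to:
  q & ~b & ~n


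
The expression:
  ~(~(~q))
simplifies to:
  ~q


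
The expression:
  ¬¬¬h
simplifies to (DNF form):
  ¬h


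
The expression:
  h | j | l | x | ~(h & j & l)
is always true.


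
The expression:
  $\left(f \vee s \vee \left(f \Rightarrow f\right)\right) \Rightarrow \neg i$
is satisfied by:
  {i: False}


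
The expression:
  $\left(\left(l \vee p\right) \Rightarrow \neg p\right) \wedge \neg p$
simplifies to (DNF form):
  $\neg p$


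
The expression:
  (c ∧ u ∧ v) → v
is always true.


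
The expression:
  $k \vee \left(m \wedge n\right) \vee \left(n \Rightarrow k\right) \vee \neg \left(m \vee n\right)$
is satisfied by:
  {k: True, m: True, n: False}
  {k: True, m: False, n: False}
  {m: True, k: False, n: False}
  {k: False, m: False, n: False}
  {n: True, k: True, m: True}
  {n: True, k: True, m: False}
  {n: True, m: True, k: False}


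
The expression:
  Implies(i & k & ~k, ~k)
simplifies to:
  True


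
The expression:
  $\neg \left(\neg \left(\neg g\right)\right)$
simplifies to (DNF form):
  $\neg g$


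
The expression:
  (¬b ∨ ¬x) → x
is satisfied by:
  {x: True}


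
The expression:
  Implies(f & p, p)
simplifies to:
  True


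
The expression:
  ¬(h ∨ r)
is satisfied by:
  {r: False, h: False}


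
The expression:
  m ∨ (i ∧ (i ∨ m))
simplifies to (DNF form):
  i ∨ m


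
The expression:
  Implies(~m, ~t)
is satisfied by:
  {m: True, t: False}
  {t: False, m: False}
  {t: True, m: True}


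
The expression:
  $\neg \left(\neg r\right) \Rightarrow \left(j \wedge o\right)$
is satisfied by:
  {o: True, j: True, r: False}
  {o: True, j: False, r: False}
  {j: True, o: False, r: False}
  {o: False, j: False, r: False}
  {r: True, o: True, j: True}


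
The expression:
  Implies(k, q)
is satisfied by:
  {q: True, k: False}
  {k: False, q: False}
  {k: True, q: True}


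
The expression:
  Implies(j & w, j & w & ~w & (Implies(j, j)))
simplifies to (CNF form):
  ~j | ~w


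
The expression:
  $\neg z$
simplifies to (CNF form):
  $\neg z$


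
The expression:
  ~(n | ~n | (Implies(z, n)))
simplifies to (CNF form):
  False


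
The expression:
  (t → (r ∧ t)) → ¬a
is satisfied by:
  {t: True, a: False, r: False}
  {t: False, a: False, r: False}
  {r: True, t: True, a: False}
  {r: True, t: False, a: False}
  {a: True, t: True, r: False}


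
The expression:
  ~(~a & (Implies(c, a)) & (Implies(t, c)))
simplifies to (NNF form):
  a | c | t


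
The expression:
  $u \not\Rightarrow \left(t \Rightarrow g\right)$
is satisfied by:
  {t: True, u: True, g: False}


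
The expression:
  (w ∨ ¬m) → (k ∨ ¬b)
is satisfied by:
  {k: True, m: True, w: False, b: False}
  {k: True, w: False, m: False, b: False}
  {k: True, m: True, w: True, b: False}
  {k: True, w: True, m: False, b: False}
  {m: True, k: False, w: False, b: False}
  {k: False, w: False, m: False, b: False}
  {m: True, w: True, k: False, b: False}
  {w: True, k: False, m: False, b: False}
  {b: True, m: True, k: True, w: False}
  {b: True, k: True, w: False, m: False}
  {b: True, m: True, k: True, w: True}
  {b: True, k: True, w: True, m: False}
  {b: True, m: True, k: False, w: False}


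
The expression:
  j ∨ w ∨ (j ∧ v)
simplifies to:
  j ∨ w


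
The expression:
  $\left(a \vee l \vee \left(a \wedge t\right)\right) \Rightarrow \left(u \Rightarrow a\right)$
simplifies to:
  $a \vee \neg l \vee \neg u$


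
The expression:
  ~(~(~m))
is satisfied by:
  {m: False}


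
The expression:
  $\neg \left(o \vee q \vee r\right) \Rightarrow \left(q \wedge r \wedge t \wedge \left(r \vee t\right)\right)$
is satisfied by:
  {r: True, q: True, o: True}
  {r: True, q: True, o: False}
  {r: True, o: True, q: False}
  {r: True, o: False, q: False}
  {q: True, o: True, r: False}
  {q: True, o: False, r: False}
  {o: True, q: False, r: False}


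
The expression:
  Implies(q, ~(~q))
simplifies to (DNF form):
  True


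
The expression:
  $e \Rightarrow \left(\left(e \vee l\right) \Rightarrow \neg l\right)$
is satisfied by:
  {l: False, e: False}
  {e: True, l: False}
  {l: True, e: False}


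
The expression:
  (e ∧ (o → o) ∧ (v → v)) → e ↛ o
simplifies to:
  ¬e ∨ ¬o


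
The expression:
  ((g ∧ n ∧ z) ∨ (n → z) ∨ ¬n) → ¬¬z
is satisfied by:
  {n: True, z: True}
  {n: True, z: False}
  {z: True, n: False}


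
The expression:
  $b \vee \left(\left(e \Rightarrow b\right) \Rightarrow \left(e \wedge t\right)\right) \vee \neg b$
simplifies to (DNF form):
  $\text{True}$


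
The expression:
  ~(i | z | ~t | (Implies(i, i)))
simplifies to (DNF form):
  False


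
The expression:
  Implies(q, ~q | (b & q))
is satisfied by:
  {b: True, q: False}
  {q: False, b: False}
  {q: True, b: True}


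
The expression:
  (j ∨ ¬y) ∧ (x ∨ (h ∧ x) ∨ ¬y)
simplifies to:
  (j ∧ x) ∨ ¬y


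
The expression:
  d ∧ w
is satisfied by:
  {w: True, d: True}


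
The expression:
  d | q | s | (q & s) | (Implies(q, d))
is always true.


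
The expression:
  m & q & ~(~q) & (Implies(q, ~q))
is never true.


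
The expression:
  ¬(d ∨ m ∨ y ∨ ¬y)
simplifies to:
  False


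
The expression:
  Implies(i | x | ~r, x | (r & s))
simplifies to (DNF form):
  x | (r & s) | (r & ~i)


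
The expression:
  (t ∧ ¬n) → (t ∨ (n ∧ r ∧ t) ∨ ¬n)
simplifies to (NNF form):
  True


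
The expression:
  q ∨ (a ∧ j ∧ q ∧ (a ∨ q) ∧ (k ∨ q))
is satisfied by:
  {q: True}


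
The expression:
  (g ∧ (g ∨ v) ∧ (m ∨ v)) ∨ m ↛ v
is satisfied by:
  {m: True, g: True, v: False}
  {m: True, v: False, g: False}
  {m: True, g: True, v: True}
  {g: True, v: True, m: False}


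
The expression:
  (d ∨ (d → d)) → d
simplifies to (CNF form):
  d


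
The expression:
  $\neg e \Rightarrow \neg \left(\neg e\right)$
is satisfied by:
  {e: True}


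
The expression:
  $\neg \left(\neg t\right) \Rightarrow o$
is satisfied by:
  {o: True, t: False}
  {t: False, o: False}
  {t: True, o: True}


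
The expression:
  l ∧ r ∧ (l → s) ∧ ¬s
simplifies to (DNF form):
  False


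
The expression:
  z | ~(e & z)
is always true.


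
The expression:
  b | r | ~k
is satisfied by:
  {r: True, b: True, k: False}
  {r: True, k: False, b: False}
  {b: True, k: False, r: False}
  {b: False, k: False, r: False}
  {r: True, b: True, k: True}
  {r: True, k: True, b: False}
  {b: True, k: True, r: False}


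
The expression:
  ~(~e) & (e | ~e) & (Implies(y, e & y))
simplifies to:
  e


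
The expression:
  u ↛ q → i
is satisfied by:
  {i: True, q: True, u: False}
  {i: True, u: False, q: False}
  {q: True, u: False, i: False}
  {q: False, u: False, i: False}
  {i: True, q: True, u: True}
  {i: True, u: True, q: False}
  {q: True, u: True, i: False}


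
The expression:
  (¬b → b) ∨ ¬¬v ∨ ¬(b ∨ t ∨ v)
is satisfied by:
  {v: True, b: True, t: False}
  {v: True, t: False, b: False}
  {b: True, t: False, v: False}
  {b: False, t: False, v: False}
  {v: True, b: True, t: True}
  {v: True, t: True, b: False}
  {b: True, t: True, v: False}


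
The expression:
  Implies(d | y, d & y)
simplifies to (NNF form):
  (d & y) | (~d & ~y)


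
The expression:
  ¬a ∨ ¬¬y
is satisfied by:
  {y: True, a: False}
  {a: False, y: False}
  {a: True, y: True}


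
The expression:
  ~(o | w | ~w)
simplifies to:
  False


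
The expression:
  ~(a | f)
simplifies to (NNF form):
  ~a & ~f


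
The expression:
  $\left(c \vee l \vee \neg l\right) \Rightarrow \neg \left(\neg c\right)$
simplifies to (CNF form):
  $c$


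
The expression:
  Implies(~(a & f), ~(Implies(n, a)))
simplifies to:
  (a & f) | (n & ~a)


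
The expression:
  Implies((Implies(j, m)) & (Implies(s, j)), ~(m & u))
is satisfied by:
  {s: True, u: False, m: False, j: False}
  {s: False, u: False, m: False, j: False}
  {j: True, s: True, u: False, m: False}
  {j: True, s: False, u: False, m: False}
  {m: True, s: True, u: False, j: False}
  {m: True, s: False, u: False, j: False}
  {j: True, m: True, s: True, u: False}
  {j: True, m: True, s: False, u: False}
  {u: True, s: True, j: False, m: False}
  {u: True, s: False, j: False, m: False}
  {j: True, u: True, s: True, m: False}
  {j: True, u: True, s: False, m: False}
  {m: True, u: True, s: True, j: False}


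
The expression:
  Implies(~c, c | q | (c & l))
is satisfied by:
  {q: True, c: True}
  {q: True, c: False}
  {c: True, q: False}


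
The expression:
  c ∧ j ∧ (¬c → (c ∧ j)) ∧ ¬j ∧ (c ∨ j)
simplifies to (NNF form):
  False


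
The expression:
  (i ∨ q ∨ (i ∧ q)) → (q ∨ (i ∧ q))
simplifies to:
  q ∨ ¬i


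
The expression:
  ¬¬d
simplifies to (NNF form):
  d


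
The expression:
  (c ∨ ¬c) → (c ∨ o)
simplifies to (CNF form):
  c ∨ o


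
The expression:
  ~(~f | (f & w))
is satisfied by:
  {f: True, w: False}


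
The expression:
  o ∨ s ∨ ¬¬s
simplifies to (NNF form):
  o ∨ s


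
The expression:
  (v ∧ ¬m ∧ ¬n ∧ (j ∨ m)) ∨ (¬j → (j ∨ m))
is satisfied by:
  {m: True, j: True}
  {m: True, j: False}
  {j: True, m: False}


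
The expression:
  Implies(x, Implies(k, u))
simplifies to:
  u | ~k | ~x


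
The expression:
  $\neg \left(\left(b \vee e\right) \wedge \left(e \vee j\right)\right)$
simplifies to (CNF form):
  $\neg e \wedge \left(\neg b \vee \neg j\right)$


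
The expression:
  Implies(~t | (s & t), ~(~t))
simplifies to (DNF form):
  t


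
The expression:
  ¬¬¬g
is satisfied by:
  {g: False}


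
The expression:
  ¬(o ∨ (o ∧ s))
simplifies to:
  ¬o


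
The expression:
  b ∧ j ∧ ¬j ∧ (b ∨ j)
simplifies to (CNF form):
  False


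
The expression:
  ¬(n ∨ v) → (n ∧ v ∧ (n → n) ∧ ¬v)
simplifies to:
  n ∨ v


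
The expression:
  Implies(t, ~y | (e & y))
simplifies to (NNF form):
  e | ~t | ~y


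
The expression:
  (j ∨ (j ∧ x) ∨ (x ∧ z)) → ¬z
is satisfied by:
  {j: False, z: False, x: False}
  {x: True, j: False, z: False}
  {j: True, x: False, z: False}
  {x: True, j: True, z: False}
  {z: True, x: False, j: False}


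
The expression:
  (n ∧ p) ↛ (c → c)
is never true.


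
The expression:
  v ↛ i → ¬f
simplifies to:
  i ∨ ¬f ∨ ¬v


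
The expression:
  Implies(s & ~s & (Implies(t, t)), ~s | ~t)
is always true.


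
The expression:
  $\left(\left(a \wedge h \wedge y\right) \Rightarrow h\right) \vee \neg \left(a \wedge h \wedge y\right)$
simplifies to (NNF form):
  $\text{True}$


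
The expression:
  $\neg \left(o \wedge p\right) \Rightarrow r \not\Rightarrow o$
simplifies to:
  $\left(o \wedge p\right) \vee \left(r \wedge \neg o\right)$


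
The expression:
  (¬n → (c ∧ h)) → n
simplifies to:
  n ∨ ¬c ∨ ¬h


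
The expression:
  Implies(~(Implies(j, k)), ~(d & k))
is always true.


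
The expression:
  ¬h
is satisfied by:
  {h: False}


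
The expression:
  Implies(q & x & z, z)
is always true.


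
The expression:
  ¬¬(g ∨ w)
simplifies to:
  g ∨ w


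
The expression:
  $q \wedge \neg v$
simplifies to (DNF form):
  $q \wedge \neg v$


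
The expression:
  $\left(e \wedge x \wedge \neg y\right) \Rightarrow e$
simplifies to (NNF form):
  $\text{True}$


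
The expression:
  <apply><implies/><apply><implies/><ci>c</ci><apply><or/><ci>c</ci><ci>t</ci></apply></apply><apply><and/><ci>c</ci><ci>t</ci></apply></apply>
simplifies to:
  <apply><and/><ci>c</ci><ci>t</ci></apply>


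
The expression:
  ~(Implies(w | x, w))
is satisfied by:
  {x: True, w: False}


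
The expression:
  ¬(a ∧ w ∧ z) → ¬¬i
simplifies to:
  i ∨ (a ∧ w ∧ z)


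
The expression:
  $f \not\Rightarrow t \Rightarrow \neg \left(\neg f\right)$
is always true.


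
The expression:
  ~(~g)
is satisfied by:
  {g: True}


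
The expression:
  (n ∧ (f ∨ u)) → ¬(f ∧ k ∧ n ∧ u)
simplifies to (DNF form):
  ¬f ∨ ¬k ∨ ¬n ∨ ¬u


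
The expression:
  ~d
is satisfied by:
  {d: False}


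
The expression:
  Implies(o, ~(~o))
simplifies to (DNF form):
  True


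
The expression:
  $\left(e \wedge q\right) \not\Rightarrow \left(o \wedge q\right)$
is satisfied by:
  {e: True, q: True, o: False}


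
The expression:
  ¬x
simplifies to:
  ¬x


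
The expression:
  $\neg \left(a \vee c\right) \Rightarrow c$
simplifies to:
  $a \vee c$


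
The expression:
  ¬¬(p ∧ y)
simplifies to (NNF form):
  p ∧ y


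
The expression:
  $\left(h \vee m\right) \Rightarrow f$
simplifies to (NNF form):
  $f \vee \left(\neg h \wedge \neg m\right)$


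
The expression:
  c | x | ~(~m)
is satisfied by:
  {x: True, m: True, c: True}
  {x: True, m: True, c: False}
  {x: True, c: True, m: False}
  {x: True, c: False, m: False}
  {m: True, c: True, x: False}
  {m: True, c: False, x: False}
  {c: True, m: False, x: False}


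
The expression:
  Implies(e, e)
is always true.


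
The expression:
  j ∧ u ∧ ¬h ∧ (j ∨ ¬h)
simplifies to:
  j ∧ u ∧ ¬h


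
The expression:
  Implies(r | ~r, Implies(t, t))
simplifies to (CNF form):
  True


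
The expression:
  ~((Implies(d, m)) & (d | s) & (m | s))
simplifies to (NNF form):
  (d & ~m) | (~d & ~s)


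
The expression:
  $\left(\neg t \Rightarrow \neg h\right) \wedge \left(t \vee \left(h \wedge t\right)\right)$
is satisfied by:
  {t: True}
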